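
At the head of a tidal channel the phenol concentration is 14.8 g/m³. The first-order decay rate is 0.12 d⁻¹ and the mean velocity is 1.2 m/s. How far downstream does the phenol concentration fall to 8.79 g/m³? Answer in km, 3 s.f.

From C = C₀·e^(−kt), t = ln(C₀/C)/k = ln(14.8/8.79)/0.12 = 0.521/0.12 = 4.342 d.
Distance = v·t = 1.2 m/s × 3.751e+05 s = 4.502e+05 m = 450.2 km.

450 km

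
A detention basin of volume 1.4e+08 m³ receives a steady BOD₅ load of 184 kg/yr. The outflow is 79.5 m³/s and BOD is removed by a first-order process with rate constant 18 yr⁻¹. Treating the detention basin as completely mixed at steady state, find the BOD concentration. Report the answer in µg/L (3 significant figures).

0.0366 µg/L

Outflow Q = 79.5 m³/s × 3.156e+07 s/yr = 2.509e+09 m³/yr.
Steady-state CSTR mass balance: W = Q·C + k·V·C, so C = W/(Q + kV).
Q + kV = 2.509e+09 + 18·1.4e+08 = 5.029e+09 m³/yr.
C = 184/5.029e+09 = 3.659e-08 kg/m³ = 3.659e-05 mg/L = 0.03659 µg/L.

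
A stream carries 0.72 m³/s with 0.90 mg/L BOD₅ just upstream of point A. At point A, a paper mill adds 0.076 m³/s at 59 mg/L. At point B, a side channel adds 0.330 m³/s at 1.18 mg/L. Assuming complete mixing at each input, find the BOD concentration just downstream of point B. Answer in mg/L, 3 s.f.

4.90 mg/L

After input A: C = (0.72·0.9 + 0.076·59) / 0.796 = 6.447 mg/L.
After input B: C = (0.796·6.447 + 0.33·1.18) / 1.126 = 4.904 mg/L.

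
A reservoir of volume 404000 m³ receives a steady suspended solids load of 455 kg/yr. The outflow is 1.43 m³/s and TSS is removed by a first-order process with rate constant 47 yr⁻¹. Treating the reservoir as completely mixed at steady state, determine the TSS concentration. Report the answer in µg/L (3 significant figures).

Outflow Q = 1.43 m³/s × 3.156e+07 s/yr = 4.513e+07 m³/yr.
Steady-state CSTR mass balance: W = Q·C + k·V·C, so C = W/(Q + kV).
Q + kV = 4.513e+07 + 47·404000 = 6.412e+07 m³/yr.
C = 455/6.412e+07 = 7.097e-06 kg/m³ = 0.007097 mg/L = 7.097 µg/L.

7.10 µg/L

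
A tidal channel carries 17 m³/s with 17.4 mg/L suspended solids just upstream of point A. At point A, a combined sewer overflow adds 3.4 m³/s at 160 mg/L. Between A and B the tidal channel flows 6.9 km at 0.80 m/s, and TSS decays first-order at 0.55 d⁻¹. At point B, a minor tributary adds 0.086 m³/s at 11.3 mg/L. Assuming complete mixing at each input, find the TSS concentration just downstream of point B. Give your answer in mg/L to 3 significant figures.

38.9 mg/L

After input A: C = (17·17.4 + 3.4·160) / 20.4 = 41.17 mg/L.
Over the 6.9 km reach to input B (t = 8625 s = 0.09983 d), decay gives C = 41.17·exp(−0.55·0.09983) = 38.97 mg/L.
After input B: C = (20.4·38.97 + 0.086·11.3) / 20.49 = 38.85 mg/L.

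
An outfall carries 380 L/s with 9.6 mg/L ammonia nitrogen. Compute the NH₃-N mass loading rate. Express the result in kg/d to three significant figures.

380 L/s = 0.38 m³/s.
Mass flux = Q·C = 0.38 m³/s × 9.6 g/m³ = 3.648 g/s.
= 3.648 g/s × 86.4 = 315.2 kg/d.

315 kg/d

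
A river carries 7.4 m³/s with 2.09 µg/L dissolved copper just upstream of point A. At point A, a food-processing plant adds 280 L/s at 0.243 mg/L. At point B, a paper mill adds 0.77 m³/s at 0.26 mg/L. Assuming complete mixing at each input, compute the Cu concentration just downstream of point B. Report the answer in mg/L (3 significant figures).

2.09 µg/L = 0.00209 mg/L.
280 L/s = 0.28 m³/s.
After input A: C = (7.4·0.00209 + 0.28·0.243) / 7.68 = 0.01087 mg/L.
After input B: C = (7.68·0.01087 + 0.77·0.26) / 8.45 = 0.03357 mg/L.

0.0336 mg/L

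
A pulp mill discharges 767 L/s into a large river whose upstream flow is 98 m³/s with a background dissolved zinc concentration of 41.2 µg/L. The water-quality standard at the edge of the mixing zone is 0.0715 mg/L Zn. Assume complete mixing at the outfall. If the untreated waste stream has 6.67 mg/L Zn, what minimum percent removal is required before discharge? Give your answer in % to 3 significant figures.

767 L/s = 0.767 m³/s.
41.2 µg/L = 0.0412 mg/L.
Mass balance: 0.0715·98.77 = 0.767·Cₑ + 98·0.0412.
Cₑ = (7.062 − 4.038) / 0.767 = 3.943 mg/L.
Required removal = 1 − 3.943/6.67 = 40.89 %.

40.9 %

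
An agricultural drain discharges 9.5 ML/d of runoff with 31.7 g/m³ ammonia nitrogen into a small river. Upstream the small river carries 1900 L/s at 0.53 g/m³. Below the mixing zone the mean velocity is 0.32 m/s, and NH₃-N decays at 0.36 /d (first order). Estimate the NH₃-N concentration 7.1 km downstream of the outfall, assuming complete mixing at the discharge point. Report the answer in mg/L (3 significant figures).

2.04 mg/L

9.5 ML/d = 0.11 m³/s.
1900 L/s = 1.9 m³/s.
After complete mixing, C₀ = (0.11·31.7 + 1.9·0.53) / 2.01 = 2.235 mg/L.
Travel time t = 7100 m / 0.32 m/s = 2.219e+04 s = 0.2568 d.
C = 2.235·exp(−0.36·0.2568) = 2.235·0.9117 = 2.038 mg/L.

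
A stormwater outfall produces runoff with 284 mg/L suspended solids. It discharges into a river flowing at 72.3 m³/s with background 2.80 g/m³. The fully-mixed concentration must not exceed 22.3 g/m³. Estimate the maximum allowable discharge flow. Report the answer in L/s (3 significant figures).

5390 L/s

Mass balance at complete mixing: C_std·(Q_w + Q_r) = Q_w·C_e + Q_r·C_b.
Rearranging, Q_w = Q_r·(C_std − C_b)/(C_e − C_std) = 72.3·(22.3 − 2.8) / (284 − 22.3) = 5.387 m³/s.
= 5387 L/s.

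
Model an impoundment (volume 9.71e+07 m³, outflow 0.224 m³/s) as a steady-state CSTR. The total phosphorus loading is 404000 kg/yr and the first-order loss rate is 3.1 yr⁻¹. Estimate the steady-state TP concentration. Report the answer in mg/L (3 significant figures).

Outflow Q = 0.224 m³/s × 3.156e+07 s/yr = 7.069e+06 m³/yr.
Steady-state CSTR mass balance: W = Q·C + k·V·C, so C = W/(Q + kV).
Q + kV = 7.069e+06 + 3.1·9.71e+07 = 3.081e+08 m³/yr.
C = 404000/3.081e+08 = 0.001311 kg/m³ = 1.311 mg/L.

1.31 mg/L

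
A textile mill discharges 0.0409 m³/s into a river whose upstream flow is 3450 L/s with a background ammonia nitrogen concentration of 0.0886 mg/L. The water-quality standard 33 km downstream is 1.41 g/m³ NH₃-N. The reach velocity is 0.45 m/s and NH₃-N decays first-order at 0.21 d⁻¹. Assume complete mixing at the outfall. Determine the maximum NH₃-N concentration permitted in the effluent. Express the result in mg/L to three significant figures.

136 mg/L

3450 L/s = 3.45 m³/s.
Travel time to the compliance point: t = 3.3e+04/0.45 = 7.333e+04 s = 0.8488 d; decay factor exp(−0.21·0.8488) = 0.8367.
So the concentration just after mixing may be at most 1.41/0.8367 = 1.685 mg/L.
Mass balance: 1.685·3.491 = 0.0409·Cₑ + 3.45·0.0886.
Cₑ = (5.883 − 0.3057) / 0.0409 = 136.4 mg/L.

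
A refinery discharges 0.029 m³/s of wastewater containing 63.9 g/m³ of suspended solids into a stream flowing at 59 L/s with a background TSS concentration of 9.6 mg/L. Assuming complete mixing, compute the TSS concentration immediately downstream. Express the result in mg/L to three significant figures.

59 L/s = 0.059 m³/s.
Flow-weighted mixing gives C = (0.029·63.9 + 0.059·9.6) / (0.029 + 0.059) = 2.42/0.088 = 27.49 mg/L.

27.5 mg/L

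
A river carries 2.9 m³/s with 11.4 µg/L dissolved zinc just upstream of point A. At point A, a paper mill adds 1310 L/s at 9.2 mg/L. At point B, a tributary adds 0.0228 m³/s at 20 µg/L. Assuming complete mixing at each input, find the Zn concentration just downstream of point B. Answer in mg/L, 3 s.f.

11.4 µg/L = 0.0114 mg/L.
1310 L/s = 1.31 m³/s.
After input A: C = (2.9·0.0114 + 1.31·9.2) / 4.21 = 2.871 mg/L.
20 µg/L = 0.02 mg/L.
After input B: C = (4.21·2.871 + 0.0228·0.02) / 4.233 = 2.855 mg/L.

2.86 mg/L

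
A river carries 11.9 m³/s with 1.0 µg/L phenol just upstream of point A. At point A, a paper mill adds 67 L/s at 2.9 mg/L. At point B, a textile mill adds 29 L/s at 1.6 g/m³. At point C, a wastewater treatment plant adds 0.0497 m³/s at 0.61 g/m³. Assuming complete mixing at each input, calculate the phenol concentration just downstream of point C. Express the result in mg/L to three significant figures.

0.0235 mg/L

1.0 µg/L = 0.001 mg/L.
67 L/s = 0.067 m³/s.
After input A: C = (11.9·0.001 + 0.067·2.9) / 11.97 = 0.01723 mg/L.
29 L/s = 0.029 m³/s.
After input B: C = (11.97·0.01723 + 0.029·1.6) / 12 = 0.02106 mg/L.
After input C: C = (12·0.02106 + 0.0497·0.61) / 12.05 = 0.02349 mg/L.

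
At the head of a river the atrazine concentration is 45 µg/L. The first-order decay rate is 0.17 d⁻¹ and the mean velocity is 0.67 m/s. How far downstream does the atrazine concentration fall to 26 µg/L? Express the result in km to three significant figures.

187 km

From C = C₀·e^(−kt), t = ln(C₀/C)/k = ln(45/26)/0.17 = 0.5486/0.17 = 3.227 d.
Distance = v·t = 0.67 m/s × 2.788e+05 s = 1.868e+05 m = 186.8 km.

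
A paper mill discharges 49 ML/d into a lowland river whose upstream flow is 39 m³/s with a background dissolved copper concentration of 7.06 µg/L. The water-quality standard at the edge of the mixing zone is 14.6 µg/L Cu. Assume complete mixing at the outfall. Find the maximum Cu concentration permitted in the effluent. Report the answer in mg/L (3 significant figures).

0.533 mg/L

49 ML/d = 0.5671 m³/s.
7.06 µg/L = 0.00706 mg/L.
14.6 µg/L = 0.0146 mg/L.
Mass balance: 0.0146·39.57 = 0.5671·Cₑ + 39·0.00706.
Cₑ = (0.5777 − 0.2753) / 0.5671 = 0.5331 mg/L.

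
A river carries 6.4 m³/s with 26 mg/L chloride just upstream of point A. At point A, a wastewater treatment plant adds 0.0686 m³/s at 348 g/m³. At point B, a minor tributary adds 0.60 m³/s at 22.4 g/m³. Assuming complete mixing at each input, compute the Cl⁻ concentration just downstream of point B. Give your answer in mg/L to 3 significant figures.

After input A: C = (6.4·26 + 0.0686·348) / 6.469 = 29.41 mg/L.
After input B: C = (6.469·29.41 + 0.6·22.4) / 7.069 = 28.82 mg/L.

28.8 mg/L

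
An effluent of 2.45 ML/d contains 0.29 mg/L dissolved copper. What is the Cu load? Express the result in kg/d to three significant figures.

2.45 ML/d = 0.02836 m³/s.
Mass flux = Q·C = 0.02836 m³/s × 0.29 g/m³ = 0.008223 g/s.
= 0.008223 g/s × 86.4 = 0.7105 kg/d.

0.711 kg/d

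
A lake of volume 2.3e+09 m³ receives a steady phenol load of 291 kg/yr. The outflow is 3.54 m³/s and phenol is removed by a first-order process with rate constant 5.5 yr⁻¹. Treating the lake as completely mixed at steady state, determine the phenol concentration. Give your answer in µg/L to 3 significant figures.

0.0228 µg/L

Outflow Q = 3.54 m³/s × 3.156e+07 s/yr = 1.117e+08 m³/yr.
Steady-state CSTR mass balance: W = Q·C + k·V·C, so C = W/(Q + kV).
Q + kV = 1.117e+08 + 5.5·2.3e+09 = 1.276e+10 m³/yr.
C = 291/1.276e+10 = 2.28e-08 kg/m³ = 2.28e-05 mg/L = 0.0228 µg/L.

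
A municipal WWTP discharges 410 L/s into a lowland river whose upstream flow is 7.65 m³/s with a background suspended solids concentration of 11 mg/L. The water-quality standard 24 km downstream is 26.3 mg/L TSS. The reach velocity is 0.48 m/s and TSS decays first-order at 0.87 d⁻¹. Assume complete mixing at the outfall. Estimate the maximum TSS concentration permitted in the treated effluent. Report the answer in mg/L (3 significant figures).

410 L/s = 0.41 m³/s.
Travel time to the compliance point: t = 2.4e+04/0.48 = 5e+04 s = 0.5787 d; decay factor exp(−0.87·0.5787) = 0.6044.
So the concentration just after mixing may be at most 26.3/0.6044 = 43.51 mg/L.
Mass balance: 43.51·8.06 = 0.41·Cₑ + 7.65·11.
Cₑ = (350.7 − 84.15) / 0.41 = 650.1 mg/L.

650 mg/L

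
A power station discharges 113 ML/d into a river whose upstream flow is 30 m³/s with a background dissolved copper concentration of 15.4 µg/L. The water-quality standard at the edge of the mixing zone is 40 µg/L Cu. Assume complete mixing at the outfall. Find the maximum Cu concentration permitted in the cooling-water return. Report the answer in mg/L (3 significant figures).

0.604 mg/L

113 ML/d = 1.308 m³/s.
15.4 µg/L = 0.0154 mg/L.
40 µg/L = 0.04 mg/L.
Mass balance: 0.04·31.31 = 1.308·Cₑ + 30·0.0154.
Cₑ = (1.252 − 0.462) / 1.308 = 0.6043 mg/L.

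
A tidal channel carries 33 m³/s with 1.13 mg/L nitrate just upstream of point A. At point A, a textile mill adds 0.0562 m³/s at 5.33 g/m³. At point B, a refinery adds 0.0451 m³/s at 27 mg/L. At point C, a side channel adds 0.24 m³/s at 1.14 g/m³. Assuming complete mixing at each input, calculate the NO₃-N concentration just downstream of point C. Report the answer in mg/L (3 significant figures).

After input A: C = (33·1.13 + 0.0562·5.33) / 33.06 = 1.137 mg/L.
After input B: C = (33.06·1.137 + 0.0451·27) / 33.1 = 1.172 mg/L.
After input C: C = (33.1·1.172 + 0.24·1.14) / 33.34 = 1.172 mg/L.

1.17 mg/L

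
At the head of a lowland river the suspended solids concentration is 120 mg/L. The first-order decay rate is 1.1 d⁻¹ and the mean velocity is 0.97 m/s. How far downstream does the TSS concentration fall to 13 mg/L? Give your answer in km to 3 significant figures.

From C = C₀·e^(−kt), t = ln(C₀/C)/k = ln(120/13)/1.1 = 2.223/1.1 = 2.02 d.
Distance = v·t = 0.97 m/s × 1.746e+05 s = 1.693e+05 m = 169.3 km.

169 km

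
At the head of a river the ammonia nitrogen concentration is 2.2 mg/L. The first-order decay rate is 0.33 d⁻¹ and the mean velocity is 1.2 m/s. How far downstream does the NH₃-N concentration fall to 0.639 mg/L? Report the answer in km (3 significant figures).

From C = C₀·e^(−kt), t = ln(C₀/C)/k = ln(2.2/0.639)/0.33 = 1.236/0.33 = 3.746 d.
Distance = v·t = 1.2 m/s × 3.237e+05 s = 3.884e+05 m = 388.4 km.

388 km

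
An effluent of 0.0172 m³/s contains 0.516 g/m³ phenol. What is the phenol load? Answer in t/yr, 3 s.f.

Mass flux = Q·C = 0.0172 m³/s × 0.516 g/m³ = 0.008875 g/s.
= 0.008875 g/s × 31.56 = 0.2801 t/yr.

0.280 t/yr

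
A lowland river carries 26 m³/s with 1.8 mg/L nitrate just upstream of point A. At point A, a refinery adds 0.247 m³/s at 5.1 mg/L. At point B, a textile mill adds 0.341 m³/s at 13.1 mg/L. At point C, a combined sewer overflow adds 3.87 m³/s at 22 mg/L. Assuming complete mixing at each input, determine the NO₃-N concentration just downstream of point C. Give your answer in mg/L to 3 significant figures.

After input A: C = (26·1.8 + 0.247·5.1) / 26.25 = 1.831 mg/L.
After input B: C = (26.25·1.831 + 0.341·13.1) / 26.59 = 1.976 mg/L.
After input C: C = (26.59·1.976 + 3.87·22) / 30.46 = 4.52 mg/L.

4.52 mg/L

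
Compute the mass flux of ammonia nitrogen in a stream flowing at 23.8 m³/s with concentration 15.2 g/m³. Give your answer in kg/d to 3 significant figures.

31300 kg/d

Mass flux = Q·C = 23.8 m³/s × 15.2 g/m³ = 361.8 g/s.
= 361.8 g/s × 86.4 = 3.126e+04 kg/d.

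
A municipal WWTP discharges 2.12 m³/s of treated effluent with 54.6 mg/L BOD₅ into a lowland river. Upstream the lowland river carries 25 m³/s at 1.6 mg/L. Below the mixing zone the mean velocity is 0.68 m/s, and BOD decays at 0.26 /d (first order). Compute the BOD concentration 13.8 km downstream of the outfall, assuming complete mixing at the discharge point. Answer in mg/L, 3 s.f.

After complete mixing, C₀ = (2.12·54.6 + 25·1.6) / 27.12 = 5.743 mg/L.
Travel time t = 1.38e+04 m / 0.68 m/s = 2.029e+04 s = 0.2349 d.
C = 5.743·exp(−0.26·0.2349) = 5.743·0.9408 = 5.403 mg/L.

5.40 mg/L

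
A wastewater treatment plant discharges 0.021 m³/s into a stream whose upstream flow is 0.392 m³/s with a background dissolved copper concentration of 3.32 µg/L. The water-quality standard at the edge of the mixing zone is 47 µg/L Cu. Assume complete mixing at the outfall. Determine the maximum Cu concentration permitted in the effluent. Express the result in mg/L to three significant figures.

3.32 µg/L = 0.00332 mg/L.
47 µg/L = 0.047 mg/L.
Mass balance: 0.047·0.413 = 0.021·Cₑ + 0.392·0.00332.
Cₑ = (0.01941 − 0.001301) / 0.021 = 0.8624 mg/L.

0.862 mg/L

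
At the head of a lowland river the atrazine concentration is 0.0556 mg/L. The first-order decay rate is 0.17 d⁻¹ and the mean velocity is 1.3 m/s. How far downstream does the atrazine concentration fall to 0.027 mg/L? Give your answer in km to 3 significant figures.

477 km

From C = C₀·e^(−kt), t = ln(C₀/C)/k = ln(0.0556/0.027)/0.17 = 0.7223/0.17 = 4.249 d.
Distance = v·t = 1.3 m/s × 3.671e+05 s = 4.773e+05 m = 477.3 km.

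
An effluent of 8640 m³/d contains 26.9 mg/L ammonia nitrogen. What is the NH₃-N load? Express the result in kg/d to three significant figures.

8640 m³/d = 0.1 m³/s.
Mass flux = Q·C = 0.1 m³/s × 26.9 g/m³ = 2.69 g/s.
= 2.69 g/s × 86.4 = 232.4 kg/d.

232 kg/d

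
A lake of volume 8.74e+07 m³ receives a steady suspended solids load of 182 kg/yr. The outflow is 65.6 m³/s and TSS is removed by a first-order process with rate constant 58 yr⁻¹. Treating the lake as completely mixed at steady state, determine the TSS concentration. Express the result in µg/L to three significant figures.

Outflow Q = 65.6 m³/s × 3.156e+07 s/yr = 2.07e+09 m³/yr.
Steady-state CSTR mass balance: W = Q·C + k·V·C, so C = W/(Q + kV).
Q + kV = 2.07e+09 + 58·8.74e+07 = 7.139e+09 m³/yr.
C = 182/7.139e+09 = 2.549e-08 kg/m³ = 2.549e-05 mg/L = 0.02549 µg/L.

0.0255 µg/L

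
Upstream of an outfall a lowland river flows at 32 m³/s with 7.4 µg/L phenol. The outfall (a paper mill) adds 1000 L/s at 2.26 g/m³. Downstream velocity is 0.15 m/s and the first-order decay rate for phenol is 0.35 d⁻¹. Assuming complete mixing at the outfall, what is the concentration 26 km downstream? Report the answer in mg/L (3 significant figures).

1000 L/s = 1 m³/s.
7.4 µg/L = 0.0074 mg/L.
After complete mixing, C₀ = (1·2.26 + 32·0.0074) / 33 = 0.07566 mg/L.
Travel time t = 2.6e+04 m / 0.15 m/s = 1.733e+05 s = 2.006 d.
C = 0.07566·exp(−0.35·2.006) = 0.07566·0.4955 = 0.03749 mg/L.

0.0375 mg/L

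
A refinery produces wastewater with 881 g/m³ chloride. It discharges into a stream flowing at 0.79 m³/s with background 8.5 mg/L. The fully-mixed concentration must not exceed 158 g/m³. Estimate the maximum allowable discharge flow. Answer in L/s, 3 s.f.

Mass balance at complete mixing: C_std·(Q_w + Q_r) = Q_w·C_e + Q_r·C_b.
Rearranging, Q_w = Q_r·(C_std − C_b)/(C_e − C_std) = 0.79·(158 − 8.5) / (881 − 158) = 0.1634 m³/s.
= 163.4 L/s.

163 L/s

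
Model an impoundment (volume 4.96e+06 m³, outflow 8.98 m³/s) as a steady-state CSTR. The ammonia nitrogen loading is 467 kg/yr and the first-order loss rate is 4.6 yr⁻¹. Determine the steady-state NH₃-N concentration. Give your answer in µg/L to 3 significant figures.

Outflow Q = 8.98 m³/s × 3.156e+07 s/yr = 2.834e+08 m³/yr.
Steady-state CSTR mass balance: W = Q·C + k·V·C, so C = W/(Q + kV).
Q + kV = 2.834e+08 + 4.6·4.96e+06 = 3.062e+08 m³/yr.
C = 467/3.062e+08 = 1.525e-06 kg/m³ = 0.001525 mg/L = 1.525 µg/L.

1.53 µg/L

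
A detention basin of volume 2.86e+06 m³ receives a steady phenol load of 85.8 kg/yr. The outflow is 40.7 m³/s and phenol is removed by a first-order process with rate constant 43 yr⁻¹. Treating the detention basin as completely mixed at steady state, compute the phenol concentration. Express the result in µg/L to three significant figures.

0.0610 µg/L

Outflow Q = 40.7 m³/s × 3.156e+07 s/yr = 1.284e+09 m³/yr.
Steady-state CSTR mass balance: W = Q·C + k·V·C, so C = W/(Q + kV).
Q + kV = 1.284e+09 + 43·2.86e+06 = 1.407e+09 m³/yr.
C = 85.8/1.407e+09 = 6.096e-08 kg/m³ = 6.096e-05 mg/L = 0.06096 µg/L.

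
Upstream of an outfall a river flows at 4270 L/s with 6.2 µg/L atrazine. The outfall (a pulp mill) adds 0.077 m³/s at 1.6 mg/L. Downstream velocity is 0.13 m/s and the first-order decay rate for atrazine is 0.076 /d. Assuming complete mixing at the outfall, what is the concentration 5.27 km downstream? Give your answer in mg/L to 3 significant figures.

0.0332 mg/L

4270 L/s = 4.27 m³/s.
6.2 µg/L = 0.0062 mg/L.
After complete mixing, C₀ = (0.077·1.6 + 4.27·0.0062) / 4.347 = 0.03443 mg/L.
Travel time t = 5270 m / 0.13 m/s = 4.054e+04 s = 0.4692 d.
C = 0.03443·exp(−0.076·0.4692) = 0.03443·0.965 = 0.03323 mg/L.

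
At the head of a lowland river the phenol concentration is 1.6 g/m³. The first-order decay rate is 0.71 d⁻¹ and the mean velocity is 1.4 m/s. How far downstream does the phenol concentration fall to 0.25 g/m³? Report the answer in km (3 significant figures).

316 km

From C = C₀·e^(−kt), t = ln(C₀/C)/k = ln(1.6/0.25)/0.71 = 1.856/0.71 = 2.615 d.
Distance = v·t = 1.4 m/s × 2.259e+05 s = 3.163e+05 m = 316.3 km.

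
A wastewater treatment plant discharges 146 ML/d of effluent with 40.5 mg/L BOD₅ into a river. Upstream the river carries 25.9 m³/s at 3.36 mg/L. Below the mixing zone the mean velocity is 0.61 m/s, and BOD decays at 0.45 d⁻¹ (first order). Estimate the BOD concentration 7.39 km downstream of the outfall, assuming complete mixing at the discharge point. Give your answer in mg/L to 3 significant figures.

5.29 mg/L

146 ML/d = 1.69 m³/s.
After complete mixing, C₀ = (1.69·40.5 + 25.9·3.36) / 27.59 = 5.635 mg/L.
Travel time t = 7390 m / 0.61 m/s = 1.211e+04 s = 0.1402 d.
C = 5.635·exp(−0.45·0.1402) = 5.635·0.9389 = 5.29 mg/L.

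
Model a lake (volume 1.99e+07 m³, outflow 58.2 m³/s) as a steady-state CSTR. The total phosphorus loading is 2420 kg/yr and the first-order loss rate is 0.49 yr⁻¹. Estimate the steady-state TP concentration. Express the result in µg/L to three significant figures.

Outflow Q = 58.2 m³/s × 3.156e+07 s/yr = 1.837e+09 m³/yr.
Steady-state CSTR mass balance: W = Q·C + k·V·C, so C = W/(Q + kV).
Q + kV = 1.837e+09 + 0.49·1.99e+07 = 1.846e+09 m³/yr.
C = 2420/1.846e+09 = 1.311e-06 kg/m³ = 0.001311 mg/L = 1.311 µg/L.

1.31 µg/L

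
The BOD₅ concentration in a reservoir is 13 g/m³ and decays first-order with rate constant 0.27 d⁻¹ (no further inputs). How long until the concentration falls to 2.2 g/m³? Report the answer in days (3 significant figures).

t = ln(C₀/C)/k = ln(13/2.2)/0.27 = 1.776/0.27 = 6.58 d.

6.58 d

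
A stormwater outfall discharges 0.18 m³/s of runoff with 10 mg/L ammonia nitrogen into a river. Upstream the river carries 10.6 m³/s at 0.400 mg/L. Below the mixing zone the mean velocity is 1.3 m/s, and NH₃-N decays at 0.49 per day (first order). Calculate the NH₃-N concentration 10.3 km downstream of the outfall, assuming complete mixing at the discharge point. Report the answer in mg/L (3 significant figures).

After complete mixing, C₀ = (0.18·10 + 10.6·0.4) / 10.78 = 0.5603 mg/L.
Travel time t = 1.03e+04 m / 1.3 m/s = 7923 s = 0.0917 d.
C = 0.5603·exp(−0.49·0.0917) = 0.5603·0.9561 = 0.5357 mg/L.

0.536 mg/L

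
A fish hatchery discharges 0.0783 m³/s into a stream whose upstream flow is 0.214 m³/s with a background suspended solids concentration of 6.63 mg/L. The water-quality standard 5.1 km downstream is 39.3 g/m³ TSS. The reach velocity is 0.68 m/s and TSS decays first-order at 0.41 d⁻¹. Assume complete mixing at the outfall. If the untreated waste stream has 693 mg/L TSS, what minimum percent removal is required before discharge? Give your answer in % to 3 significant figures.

Travel time to the compliance point: t = 5100/0.68 = 7500 s = 0.08681 d; decay factor exp(−0.41·0.08681) = 0.965.
So the concentration just after mixing may be at most 39.3/0.965 = 40.72 mg/L.
Mass balance: 40.72·0.2923 = 0.0783·Cₑ + 0.214·6.63.
Cₑ = (11.9 − 1.419) / 0.0783 = 133.9 mg/L.
Required removal = 1 − 133.9/693 = 80.68 %.

80.7 %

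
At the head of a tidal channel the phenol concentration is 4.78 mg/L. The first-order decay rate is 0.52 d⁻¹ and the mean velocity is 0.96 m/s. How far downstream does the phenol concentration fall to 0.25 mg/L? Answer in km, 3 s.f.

From C = C₀·e^(−kt), t = ln(C₀/C)/k = ln(4.78/0.25)/0.52 = 2.951/0.52 = 5.674 d.
Distance = v·t = 0.96 m/s × 4.903e+05 s = 4.707e+05 m = 470.7 km.

471 km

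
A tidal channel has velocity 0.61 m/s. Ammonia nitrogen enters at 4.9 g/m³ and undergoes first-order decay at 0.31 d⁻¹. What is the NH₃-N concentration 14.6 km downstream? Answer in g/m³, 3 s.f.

Travel time t = 14.6 km / 0.61 m/s = 1.46e+04/0.61 = 2.393e+04 s = 0.277 d.
First-order decay: C = 4.9·exp(−0.31·0.277) = 4.9·0.9177 = 4.497 g/m³.

4.50 g/m³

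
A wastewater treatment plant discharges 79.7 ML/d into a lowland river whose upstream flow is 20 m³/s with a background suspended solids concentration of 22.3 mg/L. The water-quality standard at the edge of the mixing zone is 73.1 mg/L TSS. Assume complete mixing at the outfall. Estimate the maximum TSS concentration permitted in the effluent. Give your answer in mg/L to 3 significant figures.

1170 mg/L

79.7 ML/d = 0.9225 m³/s.
Mass balance: 73.1·20.92 = 0.9225·Cₑ + 20·22.3.
Cₑ = (1529 − 446) / 0.9225 = 1175 mg/L.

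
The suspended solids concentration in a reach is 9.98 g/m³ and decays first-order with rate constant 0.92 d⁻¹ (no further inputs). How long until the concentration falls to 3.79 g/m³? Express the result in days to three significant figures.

1.05 d

t = ln(C₀/C)/k = ln(9.98/3.79)/0.92 = 0.9682/0.92 = 1.052 d.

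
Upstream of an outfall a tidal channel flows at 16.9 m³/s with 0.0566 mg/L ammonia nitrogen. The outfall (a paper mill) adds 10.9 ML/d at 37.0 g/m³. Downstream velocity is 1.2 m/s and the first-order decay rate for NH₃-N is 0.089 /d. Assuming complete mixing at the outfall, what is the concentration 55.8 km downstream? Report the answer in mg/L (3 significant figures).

0.315 mg/L

10.9 ML/d = 0.1262 m³/s.
After complete mixing, C₀ = (0.1262·37 + 16.9·0.0566) / 17.03 = 0.3303 mg/L.
Travel time t = 5.58e+04 m / 1.2 m/s = 4.65e+04 s = 0.5382 d.
C = 0.3303·exp(−0.089·0.5382) = 0.3303·0.9532 = 0.3149 mg/L.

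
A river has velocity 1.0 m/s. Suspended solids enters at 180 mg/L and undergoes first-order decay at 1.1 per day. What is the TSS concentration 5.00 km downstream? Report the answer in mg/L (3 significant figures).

Travel time t = 5.00 km / 1.0 m/s = 5000/1.0 = 5000 s = 0.05787 d.
First-order decay: C = 180·exp(−1.1·0.05787) = 180·0.9383 = 168.9 mg/L.

169 mg/L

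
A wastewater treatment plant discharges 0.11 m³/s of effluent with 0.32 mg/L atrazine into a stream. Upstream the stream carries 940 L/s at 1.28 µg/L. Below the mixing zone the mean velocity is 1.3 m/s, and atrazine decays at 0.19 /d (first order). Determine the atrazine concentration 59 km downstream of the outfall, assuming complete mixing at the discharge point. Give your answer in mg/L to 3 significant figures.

940 L/s = 0.94 m³/s.
1.28 µg/L = 0.00128 mg/L.
After complete mixing, C₀ = (0.11·0.32 + 0.94·0.00128) / 1.05 = 0.03467 mg/L.
Travel time t = 5.9e+04 m / 1.3 m/s = 4.538e+04 s = 0.5253 d.
C = 0.03467·exp(−0.19·0.5253) = 0.03467·0.905 = 0.03138 mg/L.

0.0314 mg/L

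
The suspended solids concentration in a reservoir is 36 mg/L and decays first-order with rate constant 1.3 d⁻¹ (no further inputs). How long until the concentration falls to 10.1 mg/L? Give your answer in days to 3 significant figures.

t = ln(C₀/C)/k = ln(36/10.1)/1.3 = 1.271/1.3 = 0.9777 d.

0.978 d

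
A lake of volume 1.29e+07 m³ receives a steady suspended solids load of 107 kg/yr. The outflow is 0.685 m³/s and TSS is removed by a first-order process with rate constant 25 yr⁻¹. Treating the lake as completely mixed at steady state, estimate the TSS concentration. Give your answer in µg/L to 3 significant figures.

Outflow Q = 0.685 m³/s × 3.156e+07 s/yr = 2.162e+07 m³/yr.
Steady-state CSTR mass balance: W = Q·C + k·V·C, so C = W/(Q + kV).
Q + kV = 2.162e+07 + 25·1.29e+07 = 3.441e+08 m³/yr.
C = 107/3.441e+08 = 3.109e-07 kg/m³ = 0.0003109 mg/L = 0.3109 µg/L.

0.311 µg/L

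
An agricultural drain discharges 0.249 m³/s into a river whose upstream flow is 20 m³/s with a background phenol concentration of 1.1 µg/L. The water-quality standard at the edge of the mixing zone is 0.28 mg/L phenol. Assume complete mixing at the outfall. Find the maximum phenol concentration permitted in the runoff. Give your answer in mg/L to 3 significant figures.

1.1 µg/L = 0.0011 mg/L.
Mass balance: 0.28·20.25 = 0.249·Cₑ + 20·0.0011.
Cₑ = (5.67 − 0.022) / 0.249 = 22.68 mg/L.

22.7 mg/L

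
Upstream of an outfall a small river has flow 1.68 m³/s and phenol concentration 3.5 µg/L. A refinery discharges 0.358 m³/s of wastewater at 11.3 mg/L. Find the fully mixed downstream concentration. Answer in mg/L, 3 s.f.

1.99 mg/L

3.5 µg/L = 0.0035 mg/L.
By mass balance at complete mixing, C = (0.358·11.3 + 1.68·0.0035) / (0.358 + 1.68) = 4.051/2.038 = 1.988 mg/L.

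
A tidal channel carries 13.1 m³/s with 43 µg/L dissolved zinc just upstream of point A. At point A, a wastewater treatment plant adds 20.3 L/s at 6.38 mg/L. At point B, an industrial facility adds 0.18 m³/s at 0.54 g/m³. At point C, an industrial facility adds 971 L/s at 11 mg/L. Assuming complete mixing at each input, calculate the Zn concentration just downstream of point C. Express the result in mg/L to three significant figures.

43 µg/L = 0.043 mg/L.
20.3 L/s = 0.0203 m³/s.
After input A: C = (13.1·0.043 + 0.0203·6.38) / 13.12 = 0.0528 mg/L.
After input B: C = (13.12·0.0528 + 0.18·0.54) / 13.3 = 0.0594 mg/L.
971 L/s = 0.971 m³/s.
After input C: C = (13.3·0.0594 + 0.971·11) / 14.27 = 0.8038 mg/L.

0.804 mg/L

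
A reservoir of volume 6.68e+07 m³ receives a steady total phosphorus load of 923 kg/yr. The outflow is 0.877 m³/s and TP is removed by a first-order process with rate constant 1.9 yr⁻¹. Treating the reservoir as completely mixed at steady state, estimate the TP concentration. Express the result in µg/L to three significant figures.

5.97 µg/L

Outflow Q = 0.877 m³/s × 3.156e+07 s/yr = 2.768e+07 m³/yr.
Steady-state CSTR mass balance: W = Q·C + k·V·C, so C = W/(Q + kV).
Q + kV = 2.768e+07 + 1.9·6.68e+07 = 1.546e+08 m³/yr.
C = 923/1.546e+08 = 5.97e-06 kg/m³ = 0.00597 mg/L = 5.97 µg/L.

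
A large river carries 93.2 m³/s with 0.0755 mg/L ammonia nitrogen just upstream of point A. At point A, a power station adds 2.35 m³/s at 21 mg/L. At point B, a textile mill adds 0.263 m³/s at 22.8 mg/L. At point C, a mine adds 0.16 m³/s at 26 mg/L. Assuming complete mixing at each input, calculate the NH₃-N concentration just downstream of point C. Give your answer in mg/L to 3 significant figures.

After input A: C = (93.2·0.0755 + 2.35·21) / 95.55 = 0.5901 mg/L.
After input B: C = (95.55·0.5901 + 0.263·22.8) / 95.81 = 0.6511 mg/L.
After input C: C = (95.81·0.6511 + 0.16·26) / 95.97 = 0.6934 mg/L.

0.693 mg/L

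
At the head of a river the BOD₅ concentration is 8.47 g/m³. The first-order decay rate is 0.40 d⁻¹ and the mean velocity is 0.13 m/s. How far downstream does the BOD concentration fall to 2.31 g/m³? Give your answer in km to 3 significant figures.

From C = C₀·e^(−kt), t = ln(C₀/C)/k = ln(8.47/2.31)/0.40 = 1.299/0.40 = 3.248 d.
Distance = v·t = 0.13 m/s × 2.806e+05 s = 3.648e+04 m = 36.48 km.

36.5 km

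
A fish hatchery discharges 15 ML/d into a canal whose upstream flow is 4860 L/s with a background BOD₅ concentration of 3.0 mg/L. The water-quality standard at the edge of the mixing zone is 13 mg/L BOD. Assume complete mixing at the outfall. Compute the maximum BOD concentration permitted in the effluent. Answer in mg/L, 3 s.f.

15 ML/d = 0.1736 m³/s.
4860 L/s = 4.86 m³/s.
Mass balance: 13·5.034 = 0.1736·Cₑ + 4.86·3.
Cₑ = (65.44 − 14.58) / 0.1736 = 292.9 mg/L.

293 mg/L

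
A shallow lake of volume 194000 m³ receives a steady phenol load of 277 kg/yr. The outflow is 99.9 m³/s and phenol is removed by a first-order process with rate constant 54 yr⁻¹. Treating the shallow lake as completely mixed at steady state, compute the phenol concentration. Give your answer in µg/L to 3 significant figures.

0.0876 µg/L

Outflow Q = 99.9 m³/s × 3.156e+07 s/yr = 3.153e+09 m³/yr.
Steady-state CSTR mass balance: W = Q·C + k·V·C, so C = W/(Q + kV).
Q + kV = 3.153e+09 + 54·194000 = 3.163e+09 m³/yr.
C = 277/3.163e+09 = 8.757e-08 kg/m³ = 8.757e-05 mg/L = 0.08757 µg/L.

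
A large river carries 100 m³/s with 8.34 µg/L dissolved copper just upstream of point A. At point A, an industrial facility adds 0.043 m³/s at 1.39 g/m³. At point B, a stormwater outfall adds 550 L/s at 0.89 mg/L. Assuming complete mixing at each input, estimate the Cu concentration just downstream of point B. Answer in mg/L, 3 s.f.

8.34 µg/L = 0.00834 mg/L.
After input A: C = (100·0.00834 + 0.043·1.39) / 100 = 0.008934 mg/L.
550 L/s = 0.55 m³/s.
After input B: C = (100·0.008934 + 0.55·0.89) / 100.6 = 0.01375 mg/L.

0.0138 mg/L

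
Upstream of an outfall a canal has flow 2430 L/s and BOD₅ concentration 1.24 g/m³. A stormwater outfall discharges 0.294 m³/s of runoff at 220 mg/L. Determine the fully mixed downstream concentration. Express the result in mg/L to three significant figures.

24.9 mg/L

2430 L/s = 2.43 m³/s.
By mass balance at complete mixing, C = (0.294·220 + 2.43·1.24) / (0.294 + 2.43) = 67.69/2.724 = 24.85 mg/L.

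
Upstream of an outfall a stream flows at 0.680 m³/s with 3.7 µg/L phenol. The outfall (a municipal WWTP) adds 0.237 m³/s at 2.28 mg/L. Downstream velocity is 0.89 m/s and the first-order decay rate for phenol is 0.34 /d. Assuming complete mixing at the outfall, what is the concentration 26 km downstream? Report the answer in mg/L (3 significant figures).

0.528 mg/L

3.7 µg/L = 0.0037 mg/L.
After complete mixing, C₀ = (0.237·2.28 + 0.68·0.0037) / 0.917 = 0.592 mg/L.
Travel time t = 2.6e+04 m / 0.89 m/s = 2.921e+04 s = 0.3381 d.
C = 0.592·exp(−0.34·0.3381) = 0.592·0.8914 = 0.5277 mg/L.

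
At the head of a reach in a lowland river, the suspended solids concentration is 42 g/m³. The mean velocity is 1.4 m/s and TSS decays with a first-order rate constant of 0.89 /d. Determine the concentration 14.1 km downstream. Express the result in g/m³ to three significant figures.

37.9 g/m³

Travel time t = 14.1 km / 1.4 m/s = 1.41e+04/1.4 = 1.007e+04 s = 0.1166 d.
First-order decay: C = 42·exp(−0.89·0.1166) = 42·0.9015 = 37.86 g/m³.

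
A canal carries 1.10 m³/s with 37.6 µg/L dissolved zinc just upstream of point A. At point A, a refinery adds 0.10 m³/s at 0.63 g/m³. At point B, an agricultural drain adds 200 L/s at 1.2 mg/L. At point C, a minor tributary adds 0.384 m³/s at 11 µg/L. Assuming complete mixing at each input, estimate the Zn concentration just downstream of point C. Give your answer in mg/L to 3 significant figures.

0.195 mg/L

37.6 µg/L = 0.0376 mg/L.
After input A: C = (1.1·0.0376 + 0.1·0.63) / 1.2 = 0.08697 mg/L.
200 L/s = 0.2 m³/s.
After input B: C = (1.2·0.08697 + 0.2·1.2) / 1.4 = 0.246 mg/L.
11 µg/L = 0.011 mg/L.
After input C: C = (1.4·0.246 + 0.384·0.011) / 1.784 = 0.1954 mg/L.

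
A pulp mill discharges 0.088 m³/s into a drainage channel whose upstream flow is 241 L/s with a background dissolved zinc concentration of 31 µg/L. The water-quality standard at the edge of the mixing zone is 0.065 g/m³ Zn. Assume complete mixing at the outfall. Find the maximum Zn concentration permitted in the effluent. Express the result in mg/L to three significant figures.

241 L/s = 0.241 m³/s.
31 µg/L = 0.031 mg/L.
Mass balance: 0.065·0.329 = 0.088·Cₑ + 0.241·0.031.
Cₑ = (0.02138 − 0.007471) / 0.088 = 0.1581 mg/L.

0.158 mg/L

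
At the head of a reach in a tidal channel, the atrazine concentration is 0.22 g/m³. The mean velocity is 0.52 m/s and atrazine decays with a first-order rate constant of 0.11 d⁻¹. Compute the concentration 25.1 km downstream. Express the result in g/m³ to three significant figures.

Travel time t = 25.1 km / 0.52 m/s = 2.51e+04/0.52 = 4.827e+04 s = 0.5587 d.
First-order decay: C = 0.22·exp(−0.11·0.5587) = 0.22·0.9404 = 0.2069 g/m³.

0.207 g/m³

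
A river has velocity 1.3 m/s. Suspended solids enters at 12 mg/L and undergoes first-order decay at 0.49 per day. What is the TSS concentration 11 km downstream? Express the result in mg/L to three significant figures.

11.4 mg/L

Travel time t = 11 km / 1.3 m/s = 1.1e+04/1.3 = 8462 s = 0.09793 d.
First-order decay: C = 12·exp(−0.49·0.09793) = 12·0.9531 = 11.44 mg/L.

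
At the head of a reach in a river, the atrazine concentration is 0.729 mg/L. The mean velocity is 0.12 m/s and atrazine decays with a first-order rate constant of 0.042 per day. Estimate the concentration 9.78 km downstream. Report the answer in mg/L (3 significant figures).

Travel time t = 9.78 km / 0.12 m/s = 9780/0.12 = 8.15e+04 s = 0.9433 d.
First-order decay: C = 0.729·exp(−0.042·0.9433) = 0.729·0.9612 = 0.7007 mg/L.

0.701 mg/L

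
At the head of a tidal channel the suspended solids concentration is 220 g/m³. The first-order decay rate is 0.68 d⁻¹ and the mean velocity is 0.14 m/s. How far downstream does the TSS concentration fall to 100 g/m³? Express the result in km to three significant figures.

From C = C₀·e^(−kt), t = ln(C₀/C)/k = ln(220/100)/0.68 = 0.7885/0.68 = 1.159 d.
Distance = v·t = 0.14 m/s × 1.002e+05 s = 1.403e+04 m = 14.03 km.

14.0 km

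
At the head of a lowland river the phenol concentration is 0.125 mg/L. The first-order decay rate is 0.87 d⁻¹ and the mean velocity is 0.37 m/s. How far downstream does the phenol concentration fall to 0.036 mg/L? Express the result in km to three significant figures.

From C = C₀·e^(−kt), t = ln(C₀/C)/k = ln(0.125/0.036)/0.87 = 1.245/0.87 = 1.431 d.
Distance = v·t = 0.37 m/s × 1.236e+05 s = 4.574e+04 m = 45.74 km.

45.7 km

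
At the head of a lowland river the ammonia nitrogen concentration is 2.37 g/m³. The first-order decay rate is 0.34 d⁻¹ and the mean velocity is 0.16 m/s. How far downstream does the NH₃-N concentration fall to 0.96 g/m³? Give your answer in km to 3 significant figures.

36.7 km

From C = C₀·e^(−kt), t = ln(C₀/C)/k = ln(2.37/0.96)/0.34 = 0.9037/0.34 = 2.658 d.
Distance = v·t = 0.16 m/s × 2.296e+05 s = 3.674e+04 m = 36.74 km.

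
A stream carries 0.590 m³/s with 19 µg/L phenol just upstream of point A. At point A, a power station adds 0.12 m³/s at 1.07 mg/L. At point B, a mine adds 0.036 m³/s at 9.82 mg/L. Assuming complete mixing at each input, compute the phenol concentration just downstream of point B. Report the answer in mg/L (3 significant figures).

0.661 mg/L

19 µg/L = 0.019 mg/L.
After input A: C = (0.59·0.019 + 0.12·1.07) / 0.71 = 0.1966 mg/L.
After input B: C = (0.71·0.1966 + 0.036·9.82) / 0.746 = 0.661 mg/L.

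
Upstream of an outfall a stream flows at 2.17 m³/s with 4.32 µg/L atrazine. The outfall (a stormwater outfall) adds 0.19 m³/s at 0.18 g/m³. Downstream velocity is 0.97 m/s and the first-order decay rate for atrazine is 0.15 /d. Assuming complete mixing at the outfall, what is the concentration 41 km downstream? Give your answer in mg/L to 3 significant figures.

4.32 µg/L = 0.00432 mg/L.
After complete mixing, C₀ = (0.19·0.18 + 2.17·0.00432) / 2.36 = 0.01846 mg/L.
Travel time t = 4.1e+04 m / 0.97 m/s = 4.227e+04 s = 0.4892 d.
C = 0.01846·exp(−0.15·0.4892) = 0.01846·0.9292 = 0.01716 mg/L.

0.0172 mg/L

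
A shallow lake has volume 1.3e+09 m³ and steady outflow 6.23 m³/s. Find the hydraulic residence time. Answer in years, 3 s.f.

Q = 6.23 m³/s × 3.156e+07 s/yr = 1.966e+08 m³/yr.
Hydraulic residence time τ = V/Q = 1.3e+09/1.966e+08 = 6.612 yr.

6.61 yr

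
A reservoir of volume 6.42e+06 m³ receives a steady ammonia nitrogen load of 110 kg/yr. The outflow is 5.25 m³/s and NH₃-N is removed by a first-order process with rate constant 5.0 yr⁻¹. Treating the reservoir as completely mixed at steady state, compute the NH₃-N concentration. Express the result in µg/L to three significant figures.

Outflow Q = 5.25 m³/s × 3.156e+07 s/yr = 1.657e+08 m³/yr.
Steady-state CSTR mass balance: W = Q·C + k·V·C, so C = W/(Q + kV).
Q + kV = 1.657e+08 + 5.0·6.42e+06 = 1.978e+08 m³/yr.
C = 110/1.978e+08 = 5.562e-07 kg/m³ = 0.0005562 mg/L = 0.5562 µg/L.

0.556 µg/L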